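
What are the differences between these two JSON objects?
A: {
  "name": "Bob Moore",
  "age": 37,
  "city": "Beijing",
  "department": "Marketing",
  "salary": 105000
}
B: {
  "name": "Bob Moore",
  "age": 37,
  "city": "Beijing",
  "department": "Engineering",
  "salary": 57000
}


Comparing each field (in key order):
  name: same
  age: same
  city: same
  department: DIFFERENT
  salary: DIFFERENT
Differences:
  department: Marketing -> Engineering
  salary: 105000 -> 57000

2 field(s) changed

2 changes: department, salary


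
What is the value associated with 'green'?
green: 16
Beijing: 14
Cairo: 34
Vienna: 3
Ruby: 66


Looking up key 'green'
Value: 16

16


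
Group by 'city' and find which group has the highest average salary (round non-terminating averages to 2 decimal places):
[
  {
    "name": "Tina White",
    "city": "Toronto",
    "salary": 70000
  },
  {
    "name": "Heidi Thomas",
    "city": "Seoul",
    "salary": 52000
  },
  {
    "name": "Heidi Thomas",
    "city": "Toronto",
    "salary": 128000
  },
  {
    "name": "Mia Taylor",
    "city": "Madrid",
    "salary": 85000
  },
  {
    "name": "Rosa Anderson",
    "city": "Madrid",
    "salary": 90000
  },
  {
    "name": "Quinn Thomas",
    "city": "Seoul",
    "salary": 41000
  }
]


Group by: city

Groups:
  Madrid: 2 people, avg salary = 175000/2 = $87500
  Seoul: 2 people, avg salary = 93000/2 = $46500
  Toronto: 2 people, avg salary = 198000/2 = $99000

Highest average salary: Toronto ($99000)

Toronto ($99000)


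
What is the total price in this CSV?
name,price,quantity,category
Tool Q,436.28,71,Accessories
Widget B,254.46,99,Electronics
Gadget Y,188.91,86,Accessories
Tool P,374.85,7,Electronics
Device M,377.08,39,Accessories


Computing total price:
Values: [436.28, 254.46, 188.91, 374.85, 377.08]
Sum = 1631.58

1631.58


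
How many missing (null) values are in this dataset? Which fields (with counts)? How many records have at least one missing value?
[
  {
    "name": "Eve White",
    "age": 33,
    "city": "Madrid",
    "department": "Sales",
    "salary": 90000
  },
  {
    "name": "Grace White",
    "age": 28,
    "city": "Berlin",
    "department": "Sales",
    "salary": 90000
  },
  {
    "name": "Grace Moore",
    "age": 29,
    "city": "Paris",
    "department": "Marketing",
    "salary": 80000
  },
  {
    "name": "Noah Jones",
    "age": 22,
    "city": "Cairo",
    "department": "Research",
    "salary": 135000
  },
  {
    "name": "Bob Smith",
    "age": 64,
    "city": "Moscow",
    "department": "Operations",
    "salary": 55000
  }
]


Checking for missing (null) values in 5 records:

  Eve White: complete
  Grace White: complete
  Grace Moore: complete
  Noah Jones: complete
  Bob Smith: complete

Per field:
  name: 0 missing
  age: 0 missing
  city: 0 missing
  department: 0 missing
  salary: 0 missing

Total missing values: 0
Records with any missing: 0

0 missing values (none); 0 incomplete records


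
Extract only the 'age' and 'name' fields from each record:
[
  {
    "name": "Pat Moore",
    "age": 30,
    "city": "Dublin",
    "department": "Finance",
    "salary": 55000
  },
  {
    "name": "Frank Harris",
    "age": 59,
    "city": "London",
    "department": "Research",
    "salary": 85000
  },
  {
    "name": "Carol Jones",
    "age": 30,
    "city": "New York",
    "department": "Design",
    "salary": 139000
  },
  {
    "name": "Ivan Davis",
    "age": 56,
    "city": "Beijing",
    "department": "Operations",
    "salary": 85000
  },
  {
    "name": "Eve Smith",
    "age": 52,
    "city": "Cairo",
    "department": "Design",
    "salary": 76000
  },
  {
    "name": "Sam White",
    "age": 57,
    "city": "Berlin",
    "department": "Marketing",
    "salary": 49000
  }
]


Original: 6 records with fields: name, age, city, department, salary
Keep: ['age', 'name']
Drop: ['city', 'department', 'salary']
Result: 6 records, 2 fields each

[
  {
    "age": 30,
    "name": "Pat Moore"
  },
  {
    "age": 59,
    "name": "Frank Harris"
  },
  {
    "age": 30,
    "name": "Carol Jones"
  },
  {
    "age": 56,
    "name": "Ivan Davis"
  },
  {
    "age": 52,
    "name": "Eve Smith"
  },
  {
    "age": 57,
    "name": "Sam White"
  }
]


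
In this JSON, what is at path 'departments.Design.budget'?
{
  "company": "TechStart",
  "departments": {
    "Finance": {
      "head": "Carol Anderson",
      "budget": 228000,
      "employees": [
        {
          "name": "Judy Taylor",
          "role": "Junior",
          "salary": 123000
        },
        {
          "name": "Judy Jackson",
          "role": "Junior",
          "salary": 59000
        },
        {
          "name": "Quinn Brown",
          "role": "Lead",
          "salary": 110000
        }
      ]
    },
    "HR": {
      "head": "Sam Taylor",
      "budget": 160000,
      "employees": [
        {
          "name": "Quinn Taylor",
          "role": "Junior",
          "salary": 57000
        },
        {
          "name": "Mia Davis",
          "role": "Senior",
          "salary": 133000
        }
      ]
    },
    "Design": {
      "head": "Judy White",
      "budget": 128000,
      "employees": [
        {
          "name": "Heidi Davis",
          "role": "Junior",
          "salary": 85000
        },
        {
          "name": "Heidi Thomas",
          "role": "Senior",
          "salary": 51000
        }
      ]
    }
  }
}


Path: departments.Design.budget

Navigate:
  -> departments
  -> Design
  -> budget = 128000

128000


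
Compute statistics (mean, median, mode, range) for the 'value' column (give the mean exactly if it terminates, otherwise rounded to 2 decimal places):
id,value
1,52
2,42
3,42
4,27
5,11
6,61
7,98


Data: [52, 42, 42, 27, 11, 61, 98]
Count: 7
Sum: 333
Mean: 333/7 ≈ 47.57 (rounded to 2 decimal places)
Sorted: [11, 27, 42, 42, 52, 61, 98]
Median: 42.0
Mode: 42 (2 times)
Range: 98 - 11 = 87
Min: 11, Max: 98

mean≈47.57, median=42.0, mode=42, range=87


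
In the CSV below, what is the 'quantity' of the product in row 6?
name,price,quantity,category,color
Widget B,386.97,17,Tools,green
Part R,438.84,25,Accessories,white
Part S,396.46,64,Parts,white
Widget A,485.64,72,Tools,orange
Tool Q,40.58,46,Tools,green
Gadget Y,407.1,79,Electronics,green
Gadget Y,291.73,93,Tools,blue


Query: Row 6 ('Gadget Y'), column 'quantity'
Value: 79

79


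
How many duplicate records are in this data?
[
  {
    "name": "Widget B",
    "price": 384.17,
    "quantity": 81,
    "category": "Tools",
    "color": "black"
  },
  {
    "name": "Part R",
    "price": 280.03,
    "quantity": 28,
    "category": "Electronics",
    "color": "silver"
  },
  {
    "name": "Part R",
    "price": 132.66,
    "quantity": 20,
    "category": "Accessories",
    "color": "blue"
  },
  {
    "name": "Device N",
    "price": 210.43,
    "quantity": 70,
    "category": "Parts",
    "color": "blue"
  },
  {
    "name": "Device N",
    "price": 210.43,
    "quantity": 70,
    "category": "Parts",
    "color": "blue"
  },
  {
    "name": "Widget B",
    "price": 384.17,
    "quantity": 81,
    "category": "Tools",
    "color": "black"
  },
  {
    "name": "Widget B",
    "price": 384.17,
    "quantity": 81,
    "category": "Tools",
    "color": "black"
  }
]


Checking 7 records for duplicates:

  Row 1: Widget B ($384.17, qty 81)
  Row 2: Part R ($280.03, qty 28)
  Row 3: Part R ($132.66, qty 20)
  Row 4: Device N ($210.43, qty 70)
  Row 5: Device N ($210.43, qty 70) <-- DUPLICATE
  Row 6: Widget B ($384.17, qty 81) <-- DUPLICATE
  Row 7: Widget B ($384.17, qty 81) <-- DUPLICATE

Duplicates found: 3
Unique records: 4

3 duplicates, 4 unique


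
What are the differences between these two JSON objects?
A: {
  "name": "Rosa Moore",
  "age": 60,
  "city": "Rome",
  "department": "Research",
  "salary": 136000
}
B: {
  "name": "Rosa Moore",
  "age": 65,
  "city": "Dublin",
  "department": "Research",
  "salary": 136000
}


Comparing each field (in key order):
  name: same
  age: DIFFERENT
  city: DIFFERENT
  department: same
  salary: same
Differences:
  age: 60 -> 65
  city: Rome -> Dublin

2 field(s) changed

2 changes: age, city


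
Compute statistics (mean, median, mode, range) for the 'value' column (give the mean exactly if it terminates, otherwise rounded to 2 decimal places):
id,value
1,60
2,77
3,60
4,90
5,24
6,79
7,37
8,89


Data: [60, 77, 60, 90, 24, 79, 37, 89]
Count: 8
Sum: 516
Mean: 516/8 = 64.5
Sorted: [24, 37, 60, 60, 77, 79, 89, 90]
Median: 68.5
Mode: 60 (2 times)
Range: 90 - 24 = 66
Min: 24, Max: 90

mean=64.5, median=68.5, mode=60, range=66


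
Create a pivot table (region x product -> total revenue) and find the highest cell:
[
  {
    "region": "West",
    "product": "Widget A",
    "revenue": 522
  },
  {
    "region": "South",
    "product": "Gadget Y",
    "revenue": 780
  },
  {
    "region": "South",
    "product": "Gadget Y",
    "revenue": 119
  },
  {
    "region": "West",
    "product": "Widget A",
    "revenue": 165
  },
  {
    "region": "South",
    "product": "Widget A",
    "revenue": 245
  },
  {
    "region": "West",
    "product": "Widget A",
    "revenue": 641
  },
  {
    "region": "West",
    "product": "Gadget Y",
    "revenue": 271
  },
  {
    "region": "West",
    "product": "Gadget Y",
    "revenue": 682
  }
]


Pivot: region (rows) x product (columns) -> total revenue

     Gadget Y      Widget A    
South          899           245  
West           953          1328  

Highest: West / Widget A = $1328

West / Widget A = $1328


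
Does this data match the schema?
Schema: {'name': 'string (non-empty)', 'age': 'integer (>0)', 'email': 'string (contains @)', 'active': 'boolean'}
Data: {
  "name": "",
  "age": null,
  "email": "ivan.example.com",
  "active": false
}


Validating each field against schema:
  name: FAIL ("" is an empty string)
  age: FAIL (null is not an integer)
  email: FAIL ("ivan.example.com" does not contain @)
  active: OK (boolean)

Result: INVALID (3 errors: name, age, email)

INVALID (3 errors: name, age, email)


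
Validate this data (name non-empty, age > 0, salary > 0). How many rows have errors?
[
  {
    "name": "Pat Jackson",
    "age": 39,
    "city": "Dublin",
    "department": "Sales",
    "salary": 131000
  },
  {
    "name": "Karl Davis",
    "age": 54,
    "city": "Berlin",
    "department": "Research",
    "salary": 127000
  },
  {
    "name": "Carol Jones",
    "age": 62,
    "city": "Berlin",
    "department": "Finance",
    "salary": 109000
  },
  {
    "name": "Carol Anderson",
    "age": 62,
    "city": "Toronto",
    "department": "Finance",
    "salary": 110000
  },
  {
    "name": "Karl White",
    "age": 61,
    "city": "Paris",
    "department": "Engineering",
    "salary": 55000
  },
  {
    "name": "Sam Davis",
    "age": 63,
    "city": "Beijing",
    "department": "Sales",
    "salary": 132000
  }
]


Validating 6 records:
Rules: name non-empty, age > 0, salary > 0

  Row 1 (Pat Jackson): OK
  Row 2 (Karl Davis): OK
  Row 3 (Carol Jones): OK
  Row 4 (Carol Anderson): OK
  Row 5 (Karl White): OK
  Row 6 (Sam Davis): OK

Total errors: 0

0 errors


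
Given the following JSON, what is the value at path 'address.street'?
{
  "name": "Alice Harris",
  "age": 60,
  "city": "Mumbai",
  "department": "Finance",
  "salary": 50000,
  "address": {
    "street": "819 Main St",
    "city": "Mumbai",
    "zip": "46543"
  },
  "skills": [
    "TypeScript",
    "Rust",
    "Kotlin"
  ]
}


Query: address.street
Path: address -> street
Value: 819 Main St

819 Main St


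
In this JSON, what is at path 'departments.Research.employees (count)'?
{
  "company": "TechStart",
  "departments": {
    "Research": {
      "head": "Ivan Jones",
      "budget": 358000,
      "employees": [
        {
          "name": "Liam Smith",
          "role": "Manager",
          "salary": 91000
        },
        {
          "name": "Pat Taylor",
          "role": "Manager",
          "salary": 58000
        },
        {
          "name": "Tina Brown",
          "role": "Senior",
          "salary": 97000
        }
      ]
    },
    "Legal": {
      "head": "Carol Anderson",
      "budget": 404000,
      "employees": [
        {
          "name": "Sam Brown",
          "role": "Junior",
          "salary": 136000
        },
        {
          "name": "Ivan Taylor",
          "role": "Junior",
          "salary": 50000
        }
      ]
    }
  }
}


Path: departments.Research.employees (count)

Navigate:
  -> departments
  -> Research
  -> employees (array, length 3)

3


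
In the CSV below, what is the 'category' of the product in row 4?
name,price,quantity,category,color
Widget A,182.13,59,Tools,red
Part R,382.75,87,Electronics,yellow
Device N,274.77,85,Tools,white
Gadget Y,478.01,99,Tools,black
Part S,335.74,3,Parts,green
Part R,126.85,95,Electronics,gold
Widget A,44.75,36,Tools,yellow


Query: Row 4 ('Gadget Y'), column 'category'
Value: Tools

Tools


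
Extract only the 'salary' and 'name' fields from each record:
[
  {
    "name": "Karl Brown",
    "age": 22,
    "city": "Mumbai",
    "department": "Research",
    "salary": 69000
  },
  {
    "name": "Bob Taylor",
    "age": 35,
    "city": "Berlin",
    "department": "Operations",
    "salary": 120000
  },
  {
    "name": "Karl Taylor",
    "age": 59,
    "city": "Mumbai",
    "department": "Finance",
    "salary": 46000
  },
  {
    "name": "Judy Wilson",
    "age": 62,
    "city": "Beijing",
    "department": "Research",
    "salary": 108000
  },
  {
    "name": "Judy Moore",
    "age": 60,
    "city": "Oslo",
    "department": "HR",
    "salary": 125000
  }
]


Original: 5 records with fields: name, age, city, department, salary
Keep: ['salary', 'name']
Drop: ['age', 'city', 'department']
Result: 5 records, 2 fields each

[
  {
    "salary": 69000,
    "name": "Karl Brown"
  },
  {
    "salary": 120000,
    "name": "Bob Taylor"
  },
  {
    "salary": 46000,
    "name": "Karl Taylor"
  },
  {
    "salary": 108000,
    "name": "Judy Wilson"
  },
  {
    "salary": 125000,
    "name": "Judy Moore"
  }
]


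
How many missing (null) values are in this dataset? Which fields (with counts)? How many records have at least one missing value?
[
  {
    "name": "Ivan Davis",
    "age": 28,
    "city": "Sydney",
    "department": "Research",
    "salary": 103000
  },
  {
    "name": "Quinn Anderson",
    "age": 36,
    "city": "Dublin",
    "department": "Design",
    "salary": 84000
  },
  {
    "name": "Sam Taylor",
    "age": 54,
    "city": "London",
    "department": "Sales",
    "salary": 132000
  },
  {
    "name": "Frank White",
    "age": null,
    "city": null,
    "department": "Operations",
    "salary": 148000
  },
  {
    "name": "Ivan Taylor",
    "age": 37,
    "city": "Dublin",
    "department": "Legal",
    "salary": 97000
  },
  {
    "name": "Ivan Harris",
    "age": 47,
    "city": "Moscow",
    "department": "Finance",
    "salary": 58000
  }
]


Checking for missing (null) values in 6 records:

  Ivan Davis: complete
  Quinn Anderson: complete
  Sam Taylor: complete
  Frank White: age, city
  Ivan Taylor: complete
  Ivan Harris: complete

Per field:
  name: 0 missing
  age: 1 missing
  city: 1 missing
  department: 0 missing
  salary: 0 missing

Total missing values: 2
Records with any missing: 1

2 missing values (age: 1, city: 1); 1 incomplete records


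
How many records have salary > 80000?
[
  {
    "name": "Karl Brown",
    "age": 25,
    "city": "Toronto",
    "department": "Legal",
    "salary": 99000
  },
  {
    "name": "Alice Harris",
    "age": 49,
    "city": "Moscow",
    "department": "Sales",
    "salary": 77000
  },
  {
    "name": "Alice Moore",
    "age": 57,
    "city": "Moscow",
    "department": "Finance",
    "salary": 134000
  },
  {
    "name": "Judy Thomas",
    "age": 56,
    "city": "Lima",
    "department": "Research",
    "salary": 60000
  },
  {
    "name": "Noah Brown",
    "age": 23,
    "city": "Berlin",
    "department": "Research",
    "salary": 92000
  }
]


Data: 5 records
Condition: salary > 80000

Checking each record:
  Karl Brown: 99000 MATCH
  Alice Harris: 77000
  Alice Moore: 134000 MATCH
  Judy Thomas: 60000
  Noah Brown: 92000 MATCH

Count: 3

3


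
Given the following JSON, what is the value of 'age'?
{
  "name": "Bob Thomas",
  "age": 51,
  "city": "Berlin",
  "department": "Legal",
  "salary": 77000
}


Looking up field 'age'
Value: 51

51


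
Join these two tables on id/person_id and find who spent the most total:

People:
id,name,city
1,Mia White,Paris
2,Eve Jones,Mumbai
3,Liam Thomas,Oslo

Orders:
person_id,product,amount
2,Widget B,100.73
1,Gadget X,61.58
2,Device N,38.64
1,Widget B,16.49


Join on: people.id = orders.person_id

Joined rows:
  Eve Jones (Mumbai) bought Widget B for $100.73
  Mia White (Paris) bought Gadget X for $61.58
  Eve Jones (Mumbai) bought Device N for $38.64
  Mia White (Paris) bought Widget B for $16.49

Total per person:
  Eve Jones: $139.37
  Mia White: $78.07

Top spender: Eve Jones ($139.37)

Eve Jones ($139.37)


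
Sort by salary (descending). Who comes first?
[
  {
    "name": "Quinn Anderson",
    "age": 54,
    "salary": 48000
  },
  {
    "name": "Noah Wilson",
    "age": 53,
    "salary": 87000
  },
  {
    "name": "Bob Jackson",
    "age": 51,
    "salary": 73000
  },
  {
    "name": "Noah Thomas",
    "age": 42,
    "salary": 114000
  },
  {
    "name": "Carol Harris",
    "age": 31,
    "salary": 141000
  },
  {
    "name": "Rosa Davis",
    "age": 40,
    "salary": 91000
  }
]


Sort by: salary (descending)

Sorted order:
  1. Carol Harris (salary = 141000)
  2. Noah Thomas (salary = 114000)
  3. Rosa Davis (salary = 91000)
  4. Noah Wilson (salary = 87000)
  5. Bob Jackson (salary = 73000)
  6. Quinn Anderson (salary = 48000)

First: Carol Harris

Carol Harris


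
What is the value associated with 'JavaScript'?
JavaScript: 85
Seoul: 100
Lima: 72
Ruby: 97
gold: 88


Looking up key 'JavaScript'
Value: 85

85


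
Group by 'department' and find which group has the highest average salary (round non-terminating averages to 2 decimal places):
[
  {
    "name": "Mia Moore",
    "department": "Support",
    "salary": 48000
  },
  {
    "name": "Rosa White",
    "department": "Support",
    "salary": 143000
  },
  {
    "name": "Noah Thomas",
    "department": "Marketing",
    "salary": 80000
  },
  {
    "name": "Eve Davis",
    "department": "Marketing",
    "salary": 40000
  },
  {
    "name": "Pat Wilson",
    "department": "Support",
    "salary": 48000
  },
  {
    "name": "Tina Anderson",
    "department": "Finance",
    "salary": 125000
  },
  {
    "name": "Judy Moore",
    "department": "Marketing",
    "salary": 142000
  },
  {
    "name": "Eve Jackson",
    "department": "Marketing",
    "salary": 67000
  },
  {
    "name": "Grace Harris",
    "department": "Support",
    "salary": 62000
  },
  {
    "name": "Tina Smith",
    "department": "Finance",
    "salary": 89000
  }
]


Group by: department

Groups:
  Finance: 2 people, avg salary = 214000/2 = $107000
  Marketing: 4 people, avg salary = 329000/4 = $82250
  Support: 4 people, avg salary = 301000/4 = $75250

Highest average salary: Finance ($107000)

Finance ($107000)


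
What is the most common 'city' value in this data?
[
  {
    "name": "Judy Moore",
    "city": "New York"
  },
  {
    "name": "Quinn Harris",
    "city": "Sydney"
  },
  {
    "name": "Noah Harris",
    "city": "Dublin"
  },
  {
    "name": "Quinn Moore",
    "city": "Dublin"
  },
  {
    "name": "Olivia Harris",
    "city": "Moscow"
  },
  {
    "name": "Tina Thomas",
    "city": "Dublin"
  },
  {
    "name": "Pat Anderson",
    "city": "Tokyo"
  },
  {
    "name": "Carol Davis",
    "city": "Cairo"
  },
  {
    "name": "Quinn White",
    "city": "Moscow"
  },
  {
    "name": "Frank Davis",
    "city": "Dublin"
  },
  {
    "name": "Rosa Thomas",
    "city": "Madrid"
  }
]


Counting 'city' values across 11 records:

  Dublin: 4 ####
  Moscow: 2 ##
  New York: 1 #
  Sydney: 1 #
  Tokyo: 1 #
  Cairo: 1 #
  Madrid: 1 #

Most common: Dublin (4 times)

Dublin (4 times)


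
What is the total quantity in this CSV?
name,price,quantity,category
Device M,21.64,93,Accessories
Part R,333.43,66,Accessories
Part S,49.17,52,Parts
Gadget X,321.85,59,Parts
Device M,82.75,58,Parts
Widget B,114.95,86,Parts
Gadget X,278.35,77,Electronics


Computing total quantity:
Values: [93, 66, 52, 59, 58, 86, 77]
Sum = 491

491


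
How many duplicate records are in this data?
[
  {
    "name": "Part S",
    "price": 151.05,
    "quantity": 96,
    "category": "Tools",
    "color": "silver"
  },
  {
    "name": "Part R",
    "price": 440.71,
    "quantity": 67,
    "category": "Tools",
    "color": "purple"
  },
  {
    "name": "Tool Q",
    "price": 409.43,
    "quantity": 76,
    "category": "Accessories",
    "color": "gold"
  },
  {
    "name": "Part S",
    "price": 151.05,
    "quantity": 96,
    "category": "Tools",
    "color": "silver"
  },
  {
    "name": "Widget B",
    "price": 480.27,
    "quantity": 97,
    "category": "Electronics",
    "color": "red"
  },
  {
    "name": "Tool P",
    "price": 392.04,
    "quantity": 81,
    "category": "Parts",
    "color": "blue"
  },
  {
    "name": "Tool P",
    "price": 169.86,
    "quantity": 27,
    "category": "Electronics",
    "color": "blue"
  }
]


Checking 7 records for duplicates:

  Row 1: Part S ($151.05, qty 96)
  Row 2: Part R ($440.71, qty 67)
  Row 3: Tool Q ($409.43, qty 76)
  Row 4: Part S ($151.05, qty 96) <-- DUPLICATE
  Row 5: Widget B ($480.27, qty 97)
  Row 6: Tool P ($392.04, qty 81)
  Row 7: Tool P ($169.86, qty 27)

Duplicates found: 1
Unique records: 6

1 duplicates, 6 unique


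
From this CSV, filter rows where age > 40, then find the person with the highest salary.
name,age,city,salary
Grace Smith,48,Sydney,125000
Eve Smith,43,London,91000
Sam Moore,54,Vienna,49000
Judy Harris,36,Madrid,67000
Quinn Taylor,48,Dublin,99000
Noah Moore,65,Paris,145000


Filter: age > 40
Sort by: salary (descending)

Filtered records (5):
  Noah Moore, age 65, salary $145000
  Grace Smith, age 48, salary $125000
  Quinn Taylor, age 48, salary $99000
  Eve Smith, age 43, salary $91000
  Sam Moore, age 54, salary $49000

Highest salary: Noah Moore ($145000)

Noah Moore


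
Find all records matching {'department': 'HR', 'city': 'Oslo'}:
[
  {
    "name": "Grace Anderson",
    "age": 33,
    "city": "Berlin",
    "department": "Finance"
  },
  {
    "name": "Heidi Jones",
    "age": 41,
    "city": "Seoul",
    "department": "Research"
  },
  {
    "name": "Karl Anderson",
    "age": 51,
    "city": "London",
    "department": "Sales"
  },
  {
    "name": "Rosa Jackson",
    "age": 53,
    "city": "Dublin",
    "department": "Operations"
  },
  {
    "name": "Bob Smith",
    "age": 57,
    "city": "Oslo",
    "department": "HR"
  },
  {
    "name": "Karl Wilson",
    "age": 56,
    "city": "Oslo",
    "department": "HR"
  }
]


Search criteria: {'department': 'HR', 'city': 'Oslo'}

Checking 6 records:
  Grace Anderson: {department: Finance, city: Berlin}
  Heidi Jones: {department: Research, city: Seoul}
  Karl Anderson: {department: Sales, city: London}
  Rosa Jackson: {department: Operations, city: Dublin}
  Bob Smith: {department: HR, city: Oslo} <-- MATCH
  Karl Wilson: {department: HR, city: Oslo} <-- MATCH

Matches: ["Bob Smith", "Karl Wilson"]

["Bob Smith", "Karl Wilson"]


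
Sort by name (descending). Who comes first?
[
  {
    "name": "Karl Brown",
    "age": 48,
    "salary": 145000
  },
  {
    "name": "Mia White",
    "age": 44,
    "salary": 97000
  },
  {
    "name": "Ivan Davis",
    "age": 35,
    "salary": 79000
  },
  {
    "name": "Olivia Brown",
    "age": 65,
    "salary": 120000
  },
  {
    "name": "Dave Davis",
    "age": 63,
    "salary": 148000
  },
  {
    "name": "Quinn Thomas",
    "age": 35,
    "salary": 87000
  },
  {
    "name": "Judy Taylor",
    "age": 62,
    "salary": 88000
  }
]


Sort by: name (descending)

Sorted order:
  1. Quinn Thomas (name = Quinn Thomas)
  2. Olivia Brown (name = Olivia Brown)
  3. Mia White (name = Mia White)
  4. Karl Brown (name = Karl Brown)
  5. Judy Taylor (name = Judy Taylor)
  6. Ivan Davis (name = Ivan Davis)
  7. Dave Davis (name = Dave Davis)

First: Quinn Thomas

Quinn Thomas


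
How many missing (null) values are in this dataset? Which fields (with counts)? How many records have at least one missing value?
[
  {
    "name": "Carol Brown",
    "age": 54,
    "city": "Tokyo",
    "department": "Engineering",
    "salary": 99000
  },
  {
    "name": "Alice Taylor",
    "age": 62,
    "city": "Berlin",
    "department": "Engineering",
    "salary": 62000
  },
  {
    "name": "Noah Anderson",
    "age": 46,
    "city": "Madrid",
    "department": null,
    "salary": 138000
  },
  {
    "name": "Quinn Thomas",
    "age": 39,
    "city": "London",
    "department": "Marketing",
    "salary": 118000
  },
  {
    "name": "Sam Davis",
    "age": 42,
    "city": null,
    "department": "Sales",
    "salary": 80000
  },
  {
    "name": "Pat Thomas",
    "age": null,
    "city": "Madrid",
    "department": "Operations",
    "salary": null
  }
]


Checking for missing (null) values in 6 records:

  Carol Brown: complete
  Alice Taylor: complete
  Noah Anderson: department
  Quinn Thomas: complete
  Sam Davis: city
  Pat Thomas: age, salary

Per field:
  name: 0 missing
  age: 1 missing
  city: 1 missing
  department: 1 missing
  salary: 1 missing

Total missing values: 4
Records with any missing: 3

4 missing values (age: 1, city: 1, department: 1, salary: 1); 3 incomplete records


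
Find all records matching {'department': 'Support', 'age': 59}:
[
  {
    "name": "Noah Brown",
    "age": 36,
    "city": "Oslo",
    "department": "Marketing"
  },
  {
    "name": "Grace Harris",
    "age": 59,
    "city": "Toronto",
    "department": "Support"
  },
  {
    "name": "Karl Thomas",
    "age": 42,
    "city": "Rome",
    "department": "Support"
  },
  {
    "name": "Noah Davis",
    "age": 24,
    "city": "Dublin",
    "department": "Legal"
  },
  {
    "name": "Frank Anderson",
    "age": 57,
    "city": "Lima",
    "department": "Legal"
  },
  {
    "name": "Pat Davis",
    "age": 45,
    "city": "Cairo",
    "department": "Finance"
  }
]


Search criteria: {'department': 'Support', 'age': 59}

Checking 6 records:
  Noah Brown: {department: Marketing, age: 36}
  Grace Harris: {department: Support, age: 59} <-- MATCH
  Karl Thomas: {department: Support, age: 42}
  Noah Davis: {department: Legal, age: 24}
  Frank Anderson: {department: Legal, age: 57}
  Pat Davis: {department: Finance, age: 45}

Matches: ["Grace Harris"]

["Grace Harris"]


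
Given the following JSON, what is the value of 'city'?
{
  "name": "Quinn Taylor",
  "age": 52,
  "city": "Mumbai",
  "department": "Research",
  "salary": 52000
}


Looking up field 'city'
Value: Mumbai

Mumbai


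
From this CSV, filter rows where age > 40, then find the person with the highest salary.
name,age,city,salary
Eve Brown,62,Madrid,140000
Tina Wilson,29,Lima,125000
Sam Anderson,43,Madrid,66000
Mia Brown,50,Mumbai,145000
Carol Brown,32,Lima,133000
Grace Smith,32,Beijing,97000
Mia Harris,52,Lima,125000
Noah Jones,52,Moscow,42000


Filter: age > 40
Sort by: salary (descending)

Filtered records (5):
  Mia Brown, age 50, salary $145000
  Eve Brown, age 62, salary $140000
  Mia Harris, age 52, salary $125000
  Sam Anderson, age 43, salary $66000
  Noah Jones, age 52, salary $42000

Highest salary: Mia Brown ($145000)

Mia Brown


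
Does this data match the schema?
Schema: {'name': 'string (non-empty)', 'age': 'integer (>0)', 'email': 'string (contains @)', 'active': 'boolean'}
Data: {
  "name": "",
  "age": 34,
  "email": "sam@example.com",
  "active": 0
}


Validating each field against schema:
  name: FAIL ("" is an empty string)
  age: OK (positive integer)
  email: OK (string with @)
  active: FAIL (0 is not a boolean)

Result: INVALID (2 errors: name, active)

INVALID (2 errors: name, active)


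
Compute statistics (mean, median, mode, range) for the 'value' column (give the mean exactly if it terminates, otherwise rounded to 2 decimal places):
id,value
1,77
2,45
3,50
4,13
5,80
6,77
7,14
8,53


Data: [77, 45, 50, 13, 80, 77, 14, 53]
Count: 8
Sum: 409
Mean: 409/8 = 51.125
Sorted: [13, 14, 45, 50, 53, 77, 77, 80]
Median: 51.5
Mode: 77 (2 times)
Range: 80 - 13 = 67
Min: 13, Max: 80

mean=51.125, median=51.5, mode=77, range=67


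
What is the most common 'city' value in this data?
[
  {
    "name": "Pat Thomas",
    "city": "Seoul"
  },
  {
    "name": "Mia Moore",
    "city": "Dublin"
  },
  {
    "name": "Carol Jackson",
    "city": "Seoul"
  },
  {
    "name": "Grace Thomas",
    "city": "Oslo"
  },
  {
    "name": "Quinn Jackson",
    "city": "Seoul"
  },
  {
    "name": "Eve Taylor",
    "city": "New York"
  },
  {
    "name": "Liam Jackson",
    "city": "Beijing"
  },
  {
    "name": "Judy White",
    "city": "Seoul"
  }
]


Counting 'city' values across 8 records:

  Seoul: 4 ####
  Dublin: 1 #
  Oslo: 1 #
  New York: 1 #
  Beijing: 1 #

Most common: Seoul (4 times)

Seoul (4 times)


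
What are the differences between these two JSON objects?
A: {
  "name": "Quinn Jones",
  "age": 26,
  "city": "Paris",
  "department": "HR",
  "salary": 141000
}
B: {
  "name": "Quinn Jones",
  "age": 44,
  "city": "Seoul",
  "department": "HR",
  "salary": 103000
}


Comparing each field (in key order):
  name: same
  age: DIFFERENT
  city: DIFFERENT
  department: same
  salary: DIFFERENT
Differences:
  age: 26 -> 44
  city: Paris -> Seoul
  salary: 141000 -> 103000

3 field(s) changed

3 changes: age, city, salary


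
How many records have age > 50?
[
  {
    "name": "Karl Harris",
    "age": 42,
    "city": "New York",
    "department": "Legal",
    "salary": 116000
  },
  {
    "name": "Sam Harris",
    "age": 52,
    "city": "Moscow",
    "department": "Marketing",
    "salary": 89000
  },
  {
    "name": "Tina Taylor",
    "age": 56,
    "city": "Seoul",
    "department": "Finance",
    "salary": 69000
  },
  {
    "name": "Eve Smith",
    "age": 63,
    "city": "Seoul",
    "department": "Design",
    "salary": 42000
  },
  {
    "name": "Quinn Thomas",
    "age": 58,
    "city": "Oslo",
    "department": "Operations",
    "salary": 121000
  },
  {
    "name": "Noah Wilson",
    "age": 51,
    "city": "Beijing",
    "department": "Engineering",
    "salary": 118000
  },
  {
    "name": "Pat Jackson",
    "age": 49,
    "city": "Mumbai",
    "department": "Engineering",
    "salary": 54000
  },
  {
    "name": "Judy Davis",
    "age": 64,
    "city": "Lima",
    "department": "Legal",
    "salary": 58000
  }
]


Data: 8 records
Condition: age > 50

Checking each record:
  Karl Harris: 42
  Sam Harris: 52 MATCH
  Tina Taylor: 56 MATCH
  Eve Smith: 63 MATCH
  Quinn Thomas: 58 MATCH
  Noah Wilson: 51 MATCH
  Pat Jackson: 49
  Judy Davis: 64 MATCH

Count: 6

6


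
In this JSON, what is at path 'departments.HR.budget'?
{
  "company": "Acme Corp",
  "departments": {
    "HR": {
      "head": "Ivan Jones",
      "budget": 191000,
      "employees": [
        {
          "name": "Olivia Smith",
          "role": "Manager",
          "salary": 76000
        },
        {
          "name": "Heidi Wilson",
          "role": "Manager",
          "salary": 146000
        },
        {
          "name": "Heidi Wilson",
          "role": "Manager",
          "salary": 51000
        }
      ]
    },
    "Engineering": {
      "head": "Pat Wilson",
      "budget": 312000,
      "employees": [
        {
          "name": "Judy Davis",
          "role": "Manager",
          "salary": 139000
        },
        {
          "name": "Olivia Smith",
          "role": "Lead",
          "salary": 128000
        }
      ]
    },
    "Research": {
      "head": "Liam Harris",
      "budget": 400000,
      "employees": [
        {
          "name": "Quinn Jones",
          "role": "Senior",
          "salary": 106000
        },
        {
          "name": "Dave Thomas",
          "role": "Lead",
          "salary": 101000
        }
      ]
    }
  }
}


Path: departments.HR.budget

Navigate:
  -> departments
  -> HR
  -> budget = 191000

191000


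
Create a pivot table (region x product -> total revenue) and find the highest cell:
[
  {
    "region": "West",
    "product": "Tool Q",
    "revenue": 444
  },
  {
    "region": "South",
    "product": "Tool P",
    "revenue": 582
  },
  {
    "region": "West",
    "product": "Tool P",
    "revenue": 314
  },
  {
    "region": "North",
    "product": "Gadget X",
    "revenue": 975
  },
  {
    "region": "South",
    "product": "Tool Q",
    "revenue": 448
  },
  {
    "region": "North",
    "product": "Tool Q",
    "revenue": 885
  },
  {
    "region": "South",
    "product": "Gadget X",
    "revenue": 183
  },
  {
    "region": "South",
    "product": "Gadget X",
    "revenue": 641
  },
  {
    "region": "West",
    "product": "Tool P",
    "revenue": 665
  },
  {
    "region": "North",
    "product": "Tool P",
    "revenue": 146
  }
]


Pivot: region (rows) x product (columns) -> total revenue

     Gadget X      Tool P        Tool Q      
North          975           146           885  
South          824           582           448  
West             0           979           444  

Highest: West / Tool P = $979

West / Tool P = $979


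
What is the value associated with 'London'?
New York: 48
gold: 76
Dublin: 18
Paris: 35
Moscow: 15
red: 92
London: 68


Looking up key 'London'
Value: 68

68


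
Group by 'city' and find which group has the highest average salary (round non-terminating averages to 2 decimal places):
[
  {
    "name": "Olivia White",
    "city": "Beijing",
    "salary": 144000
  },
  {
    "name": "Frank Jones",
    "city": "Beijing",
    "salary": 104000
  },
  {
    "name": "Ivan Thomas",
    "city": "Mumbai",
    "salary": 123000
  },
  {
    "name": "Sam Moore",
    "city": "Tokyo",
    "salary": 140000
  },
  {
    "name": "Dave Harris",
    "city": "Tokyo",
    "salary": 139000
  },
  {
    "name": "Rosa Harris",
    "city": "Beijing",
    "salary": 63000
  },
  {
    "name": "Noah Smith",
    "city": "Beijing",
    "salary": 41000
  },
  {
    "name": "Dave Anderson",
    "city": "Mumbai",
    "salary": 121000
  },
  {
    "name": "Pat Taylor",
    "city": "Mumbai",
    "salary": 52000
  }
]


Group by: city

Groups:
  Beijing: 4 people, avg salary = 352000/4 = $88000
  Mumbai: 3 people, avg salary = 296000/3 ≈ $98666.67
  Tokyo: 2 people, avg salary = 279000/2 = $139500

Highest average salary: Tokyo ($139500)

Tokyo ($139500)


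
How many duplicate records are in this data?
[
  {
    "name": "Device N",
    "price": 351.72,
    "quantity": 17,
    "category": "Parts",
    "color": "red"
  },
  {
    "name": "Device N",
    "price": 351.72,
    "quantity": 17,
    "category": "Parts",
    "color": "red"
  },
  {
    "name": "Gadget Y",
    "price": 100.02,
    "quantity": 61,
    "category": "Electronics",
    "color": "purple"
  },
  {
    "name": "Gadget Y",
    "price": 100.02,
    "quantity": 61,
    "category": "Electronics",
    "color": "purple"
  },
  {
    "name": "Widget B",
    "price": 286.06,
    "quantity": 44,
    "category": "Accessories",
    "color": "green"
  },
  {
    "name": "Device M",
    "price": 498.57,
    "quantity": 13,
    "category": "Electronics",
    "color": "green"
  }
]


Checking 6 records for duplicates:

  Row 1: Device N ($351.72, qty 17)
  Row 2: Device N ($351.72, qty 17) <-- DUPLICATE
  Row 3: Gadget Y ($100.02, qty 61)
  Row 4: Gadget Y ($100.02, qty 61) <-- DUPLICATE
  Row 5: Widget B ($286.06, qty 44)
  Row 6: Device M ($498.57, qty 13)

Duplicates found: 2
Unique records: 4

2 duplicates, 4 unique


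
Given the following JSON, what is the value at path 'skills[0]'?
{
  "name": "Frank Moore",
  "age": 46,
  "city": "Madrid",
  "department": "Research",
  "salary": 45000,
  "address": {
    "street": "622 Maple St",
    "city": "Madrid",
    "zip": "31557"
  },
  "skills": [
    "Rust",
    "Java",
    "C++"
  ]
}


Query: skills[0]
Path: skills -> first element
Value: Rust

Rust


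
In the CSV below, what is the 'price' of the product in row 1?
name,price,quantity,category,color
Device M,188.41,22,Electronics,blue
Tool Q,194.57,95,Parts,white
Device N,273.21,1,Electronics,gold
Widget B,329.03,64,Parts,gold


Query: Row 1 ('Device M'), column 'price'
Value: 188.41

188.41


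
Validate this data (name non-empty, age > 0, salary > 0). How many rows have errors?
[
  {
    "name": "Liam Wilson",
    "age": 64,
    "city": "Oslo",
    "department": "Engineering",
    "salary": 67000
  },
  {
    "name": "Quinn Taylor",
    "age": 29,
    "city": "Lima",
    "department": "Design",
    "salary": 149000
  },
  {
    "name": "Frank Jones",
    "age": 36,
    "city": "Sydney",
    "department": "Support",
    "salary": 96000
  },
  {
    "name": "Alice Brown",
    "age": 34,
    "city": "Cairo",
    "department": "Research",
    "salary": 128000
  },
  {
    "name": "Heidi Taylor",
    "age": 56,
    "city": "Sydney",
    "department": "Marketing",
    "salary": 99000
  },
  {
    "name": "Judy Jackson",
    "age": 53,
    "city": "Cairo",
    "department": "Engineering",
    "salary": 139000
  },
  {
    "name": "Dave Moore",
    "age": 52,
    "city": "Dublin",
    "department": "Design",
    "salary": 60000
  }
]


Validating 7 records:
Rules: name non-empty, age > 0, salary > 0

  Row 1 (Liam Wilson): OK
  Row 2 (Quinn Taylor): OK
  Row 3 (Frank Jones): OK
  Row 4 (Alice Brown): OK
  Row 5 (Heidi Taylor): OK
  Row 6 (Judy Jackson): OK
  Row 7 (Dave Moore): OK

Total errors: 0

0 errors


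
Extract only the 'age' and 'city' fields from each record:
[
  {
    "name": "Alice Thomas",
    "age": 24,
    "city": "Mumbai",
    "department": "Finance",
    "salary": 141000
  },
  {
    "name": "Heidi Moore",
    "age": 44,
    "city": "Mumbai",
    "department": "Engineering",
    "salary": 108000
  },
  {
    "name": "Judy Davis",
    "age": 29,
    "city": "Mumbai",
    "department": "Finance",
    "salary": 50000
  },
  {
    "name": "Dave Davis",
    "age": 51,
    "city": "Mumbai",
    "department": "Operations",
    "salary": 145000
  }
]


Original: 4 records with fields: name, age, city, department, salary
Keep: ['age', 'city']
Drop: ['name', 'department', 'salary']
Result: 4 records, 2 fields each

[
  {
    "age": 24,
    "city": "Mumbai"
  },
  {
    "age": 44,
    "city": "Mumbai"
  },
  {
    "age": 29,
    "city": "Mumbai"
  },
  {
    "age": 51,
    "city": "Mumbai"
  }
]


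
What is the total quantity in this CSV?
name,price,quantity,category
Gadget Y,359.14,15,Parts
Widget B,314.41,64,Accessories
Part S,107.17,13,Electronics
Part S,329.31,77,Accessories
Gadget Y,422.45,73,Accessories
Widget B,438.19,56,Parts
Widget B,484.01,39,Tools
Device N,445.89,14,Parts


Computing total quantity:
Values: [15, 64, 13, 77, 73, 56, 39, 14]
Sum = 351

351


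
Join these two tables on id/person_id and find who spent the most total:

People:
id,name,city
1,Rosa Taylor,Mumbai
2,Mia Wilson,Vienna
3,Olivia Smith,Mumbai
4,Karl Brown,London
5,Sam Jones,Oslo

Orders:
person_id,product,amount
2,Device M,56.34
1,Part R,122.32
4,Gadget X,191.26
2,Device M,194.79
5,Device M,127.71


Join on: people.id = orders.person_id

Joined rows:
  Mia Wilson (Vienna) bought Device M for $56.34
  Rosa Taylor (Mumbai) bought Part R for $122.32
  Karl Brown (London) bought Gadget X for $191.26
  Mia Wilson (Vienna) bought Device M for $194.79
  Sam Jones (Oslo) bought Device M for $127.71

Total per person:
  Mia Wilson: $251.13
  Karl Brown: $191.26
  Sam Jones: $127.71
  Rosa Taylor: $122.32

Top spender: Mia Wilson ($251.13)

Mia Wilson ($251.13)


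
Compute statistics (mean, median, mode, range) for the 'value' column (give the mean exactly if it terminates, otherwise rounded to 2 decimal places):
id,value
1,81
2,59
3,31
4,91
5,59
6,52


Data: [81, 59, 31, 91, 59, 52]
Count: 6
Sum: 373
Mean: 373/6 ≈ 62.17 (rounded to 2 decimal places)
Sorted: [31, 52, 59, 59, 81, 91]
Median: 59.0
Mode: 59 (2 times)
Range: 91 - 31 = 60
Min: 31, Max: 91

mean≈62.17, median=59.0, mode=59, range=60


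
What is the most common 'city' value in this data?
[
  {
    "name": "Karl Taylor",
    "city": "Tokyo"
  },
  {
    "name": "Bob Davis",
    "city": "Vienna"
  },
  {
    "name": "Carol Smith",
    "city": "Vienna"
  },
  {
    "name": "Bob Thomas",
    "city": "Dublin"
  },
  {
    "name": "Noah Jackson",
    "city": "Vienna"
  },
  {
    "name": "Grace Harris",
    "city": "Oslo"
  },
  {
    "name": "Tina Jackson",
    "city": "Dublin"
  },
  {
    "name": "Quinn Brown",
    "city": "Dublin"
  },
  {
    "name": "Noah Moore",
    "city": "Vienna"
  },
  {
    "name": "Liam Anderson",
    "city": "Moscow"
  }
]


Counting 'city' values across 10 records:

  Vienna: 4 ####
  Dublin: 3 ###
  Tokyo: 1 #
  Oslo: 1 #
  Moscow: 1 #

Most common: Vienna (4 times)

Vienna (4 times)
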